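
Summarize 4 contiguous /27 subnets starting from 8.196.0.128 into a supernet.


Original prefix: /27
Number of subnets: 4 = 2^2
New prefix = 27 - 2 = 25
Supernet: 8.196.0.128/25


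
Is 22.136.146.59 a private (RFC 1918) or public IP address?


RFC 1918 private ranges:
  10.0.0.0/8 (10.0.0.0 - 10.255.255.255)
  172.16.0.0/12 (172.16.0.0 - 172.31.255.255)
  192.168.0.0/16 (192.168.0.0 - 192.168.255.255)
Public (not in any RFC 1918 range)


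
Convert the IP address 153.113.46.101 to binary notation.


153 = 10011001
113 = 01110001
46 = 00101110
101 = 01100101
Binary: 10011001.01110001.00101110.01100101


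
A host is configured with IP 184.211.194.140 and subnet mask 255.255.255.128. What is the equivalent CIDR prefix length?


Binary: 11111111.11111111.11111111.10000000
Count leading 1s
Prefix: /25


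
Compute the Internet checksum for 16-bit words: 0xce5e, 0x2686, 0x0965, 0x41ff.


Sum all words (with carry folding):
+ 0xce5e = 0xce5e
+ 0x2686 = 0xf4e4
+ 0x0965 = 0xfe49
+ 0x41ff = 0x4049
One's complement: ~0x4049
Checksum = 0xbfb6


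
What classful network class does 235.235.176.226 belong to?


First octet: 235
Binary: 11101011
1110xxxx -> Class D (224-239)
Class D (multicast), default mask N/A


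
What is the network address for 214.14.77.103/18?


IP:   11010110.00001110.01001101.01100111
Mask: 11111111.11111111.11000000.00000000
AND operation:
Net:  11010110.00001110.01000000.00000000
Network: 214.14.64.0/18


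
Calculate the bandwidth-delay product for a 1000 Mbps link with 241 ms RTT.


BDP = bandwidth * RTT
= 1000 Mbps * 241 ms
= 1000 * 1e6 * 241 / 1000 bits
= 241000000 bits
= 30125000 bytes
= 29418.9453 KB
BDP = 241000000 bits (30125000 bytes)


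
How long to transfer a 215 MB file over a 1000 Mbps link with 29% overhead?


Effective throughput = 1000 * (1 - 29/100) = 710 Mbps
File size in Mb = 215 * 8 = 1720 Mb
Time = 1720 / 710
Time = 2.4225 seconds


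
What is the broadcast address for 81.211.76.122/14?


Network: 81.208.0.0/14
Host bits = 18
Set all host bits to 1:
Broadcast: 81.211.255.255


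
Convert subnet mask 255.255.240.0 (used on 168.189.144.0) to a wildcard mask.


Subnet mask: 255.255.240.0
Wildcard = 255.255.255.255 - subnet mask
255 - 255 = 0
255 - 255 = 0
255 - 240 = 15
255 - 0 = 255
Wildcard: 0.0.15.255


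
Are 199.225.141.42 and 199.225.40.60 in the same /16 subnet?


Mask: 255.255.0.0
199.225.141.42 AND mask = 199.225.0.0
199.225.40.60 AND mask = 199.225.0.0
Yes, same subnet (199.225.0.0)


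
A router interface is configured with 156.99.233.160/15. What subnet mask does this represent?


/15 means 15 network bits, 17 host bits
Binary: 11111111111111100000000000000000
Mask: 255.254.0.0


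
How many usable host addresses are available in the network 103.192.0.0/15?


Host bits = 32 - 15 = 17
Total addresses = 2^17 = 131072
Usable = total - 2 (network and broadcast)
Usable hosts: 131070


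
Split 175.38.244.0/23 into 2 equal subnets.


New prefix = 23 + 1 = 24
Each subnet has 256 addresses
  175.38.244.0/24
  175.38.245.0/24
Subnets: 175.38.244.0/24, 175.38.245.0/24


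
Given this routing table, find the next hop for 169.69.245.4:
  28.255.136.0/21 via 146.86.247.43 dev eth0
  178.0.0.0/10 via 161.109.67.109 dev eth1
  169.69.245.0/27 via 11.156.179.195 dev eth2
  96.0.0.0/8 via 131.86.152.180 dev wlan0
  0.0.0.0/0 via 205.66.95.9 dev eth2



Longest prefix match for 169.69.245.4:
  /21 28.255.136.0: no
  /10 178.0.0.0: no
  /27 169.69.245.0: MATCH
  /8 96.0.0.0: no
  /0 0.0.0.0: MATCH
Selected: next-hop 11.156.179.195 via eth2 (matched /27)


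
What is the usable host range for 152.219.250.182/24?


Network: 152.219.250.0
Broadcast: 152.219.250.255
First usable = network + 1
Last usable = broadcast - 1
Range: 152.219.250.1 to 152.219.250.254


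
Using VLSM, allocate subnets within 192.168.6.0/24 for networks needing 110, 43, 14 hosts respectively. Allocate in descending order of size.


110 hosts -> /25 (126 usable): 192.168.6.0/25
43 hosts -> /26 (62 usable): 192.168.6.128/26
14 hosts -> /28 (14 usable): 192.168.6.192/28
Allocation: 192.168.6.0/25 (110 hosts, 126 usable); 192.168.6.128/26 (43 hosts, 62 usable); 192.168.6.192/28 (14 hosts, 14 usable)


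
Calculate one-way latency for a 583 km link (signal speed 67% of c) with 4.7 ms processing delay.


Speed = 0.67 * 3e5 km/s = 201000 km/s
Propagation delay = 583 / 201000 = 0.0029 s = 2.9005 ms
Processing delay = 4.7 ms
Total one-way latency = 7.6005 ms


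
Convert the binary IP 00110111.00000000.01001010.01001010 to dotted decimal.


00110111 = 55
00000000 = 0
01001010 = 74
01001010 = 74
IP: 55.0.74.74


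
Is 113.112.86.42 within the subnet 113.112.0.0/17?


Subnet network: 113.112.0.0
Test IP AND mask: 113.112.0.0
Yes, 113.112.86.42 is in 113.112.0.0/17


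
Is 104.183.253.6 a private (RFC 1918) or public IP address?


RFC 1918 private ranges:
  10.0.0.0/8 (10.0.0.0 - 10.255.255.255)
  172.16.0.0/12 (172.16.0.0 - 172.31.255.255)
  192.168.0.0/16 (192.168.0.0 - 192.168.255.255)
Public (not in any RFC 1918 range)


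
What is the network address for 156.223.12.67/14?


IP:   10011100.11011111.00001100.01000011
Mask: 11111111.11111100.00000000.00000000
AND operation:
Net:  10011100.11011100.00000000.00000000
Network: 156.220.0.0/14


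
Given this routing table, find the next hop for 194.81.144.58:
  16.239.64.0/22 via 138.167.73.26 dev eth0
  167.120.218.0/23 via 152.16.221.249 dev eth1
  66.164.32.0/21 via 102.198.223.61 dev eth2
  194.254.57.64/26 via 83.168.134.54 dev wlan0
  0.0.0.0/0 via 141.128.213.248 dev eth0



Longest prefix match for 194.81.144.58:
  /22 16.239.64.0: no
  /23 167.120.218.0: no
  /21 66.164.32.0: no
  /26 194.254.57.64: no
  /0 0.0.0.0: MATCH
Selected: next-hop 141.128.213.248 via eth0 (matched /0)


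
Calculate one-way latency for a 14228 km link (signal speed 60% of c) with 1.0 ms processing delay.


Speed = 0.6 * 3e5 km/s = 180000 km/s
Propagation delay = 14228 / 180000 = 0.079 s = 79.0444 ms
Processing delay = 1.0 ms
Total one-way latency = 80.0444 ms


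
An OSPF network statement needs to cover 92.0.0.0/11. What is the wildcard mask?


Subnet mask: 255.224.0.0
Wildcard = 255.255.255.255 - subnet mask
255 - 255 = 0
255 - 224 = 31
255 - 0 = 255
255 - 0 = 255
Wildcard: 0.31.255.255


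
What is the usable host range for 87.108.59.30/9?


Network: 87.0.0.0
Broadcast: 87.127.255.255
First usable = network + 1
Last usable = broadcast - 1
Range: 87.0.0.1 to 87.127.255.254


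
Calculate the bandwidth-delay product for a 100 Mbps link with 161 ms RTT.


BDP = bandwidth * RTT
= 100 Mbps * 161 ms
= 100 * 1e6 * 161 / 1000 bits
= 16100000 bits
= 2012500 bytes
= 1965.332 KB
BDP = 16100000 bits (2012500 bytes)


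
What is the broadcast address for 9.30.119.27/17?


Network: 9.30.0.0/17
Host bits = 15
Set all host bits to 1:
Broadcast: 9.30.127.255


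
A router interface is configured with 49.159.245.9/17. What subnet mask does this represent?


/17 means 17 network bits, 15 host bits
Binary: 11111111111111111000000000000000
Mask: 255.255.128.0


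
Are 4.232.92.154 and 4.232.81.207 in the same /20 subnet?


Mask: 255.255.240.0
4.232.92.154 AND mask = 4.232.80.0
4.232.81.207 AND mask = 4.232.80.0
Yes, same subnet (4.232.80.0)


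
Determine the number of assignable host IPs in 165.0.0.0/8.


Host bits = 32 - 8 = 24
Total addresses = 2^24 = 16777216
Usable = total - 2 (network and broadcast)
Usable hosts: 16777214


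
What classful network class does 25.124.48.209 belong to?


First octet: 25
Binary: 00011001
0xxxxxxx -> Class A (1-126)
Class A, default mask 255.0.0.0 (/8)


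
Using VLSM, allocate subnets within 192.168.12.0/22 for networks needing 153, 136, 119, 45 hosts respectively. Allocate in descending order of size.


153 hosts -> /24 (254 usable): 192.168.12.0/24
136 hosts -> /24 (254 usable): 192.168.13.0/24
119 hosts -> /25 (126 usable): 192.168.14.0/25
45 hosts -> /26 (62 usable): 192.168.14.128/26
Allocation: 192.168.12.0/24 (153 hosts, 254 usable); 192.168.13.0/24 (136 hosts, 254 usable); 192.168.14.0/25 (119 hosts, 126 usable); 192.168.14.128/26 (45 hosts, 62 usable)


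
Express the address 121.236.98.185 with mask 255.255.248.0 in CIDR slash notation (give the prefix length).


Binary: 11111111.11111111.11111000.00000000
Count leading 1s
Prefix: /21


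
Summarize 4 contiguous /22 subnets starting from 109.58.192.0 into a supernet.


Original prefix: /22
Number of subnets: 4 = 2^2
New prefix = 22 - 2 = 20
Supernet: 109.58.192.0/20


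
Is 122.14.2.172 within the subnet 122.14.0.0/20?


Subnet network: 122.14.0.0
Test IP AND mask: 122.14.0.0
Yes, 122.14.2.172 is in 122.14.0.0/20


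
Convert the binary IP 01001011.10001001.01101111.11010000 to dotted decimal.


01001011 = 75
10001001 = 137
01101111 = 111
11010000 = 208
IP: 75.137.111.208


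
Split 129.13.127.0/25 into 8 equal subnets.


New prefix = 25 + 3 = 28
Each subnet has 16 addresses
  129.13.127.0/28
  129.13.127.16/28
  129.13.127.32/28
  129.13.127.48/28
  129.13.127.64/28
  129.13.127.80/28
  129.13.127.96/28
  129.13.127.112/28
Subnets: 129.13.127.0/28, 129.13.127.16/28, 129.13.127.32/28, 129.13.127.48/28, 129.13.127.64/28, 129.13.127.80/28, 129.13.127.96/28, 129.13.127.112/28


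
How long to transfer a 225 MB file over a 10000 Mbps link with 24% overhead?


Effective throughput = 10000 * (1 - 24/100) = 7600 Mbps
File size in Mb = 225 * 8 = 1800 Mb
Time = 1800 / 7600
Time = 0.2368 seconds


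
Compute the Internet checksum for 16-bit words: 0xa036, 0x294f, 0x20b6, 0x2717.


Sum all words (with carry folding):
+ 0xa036 = 0xa036
+ 0x294f = 0xc985
+ 0x20b6 = 0xea3b
+ 0x2717 = 0x1153
One's complement: ~0x1153
Checksum = 0xeeac


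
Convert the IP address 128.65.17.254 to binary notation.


128 = 10000000
65 = 01000001
17 = 00010001
254 = 11111110
Binary: 10000000.01000001.00010001.11111110


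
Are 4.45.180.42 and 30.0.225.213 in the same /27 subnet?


Mask: 255.255.255.224
4.45.180.42 AND mask = 4.45.180.32
30.0.225.213 AND mask = 30.0.225.192
No, different subnets (4.45.180.32 vs 30.0.225.192)


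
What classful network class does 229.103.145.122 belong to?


First octet: 229
Binary: 11100101
1110xxxx -> Class D (224-239)
Class D (multicast), default mask N/A


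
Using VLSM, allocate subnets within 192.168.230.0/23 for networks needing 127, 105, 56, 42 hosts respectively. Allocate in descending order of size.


127 hosts -> /24 (254 usable): 192.168.230.0/24
105 hosts -> /25 (126 usable): 192.168.231.0/25
56 hosts -> /26 (62 usable): 192.168.231.128/26
42 hosts -> /26 (62 usable): 192.168.231.192/26
Allocation: 192.168.230.0/24 (127 hosts, 254 usable); 192.168.231.0/25 (105 hosts, 126 usable); 192.168.231.128/26 (56 hosts, 62 usable); 192.168.231.192/26 (42 hosts, 62 usable)


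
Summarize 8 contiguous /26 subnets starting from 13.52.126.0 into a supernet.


Original prefix: /26
Number of subnets: 8 = 2^3
New prefix = 26 - 3 = 23
Supernet: 13.52.126.0/23


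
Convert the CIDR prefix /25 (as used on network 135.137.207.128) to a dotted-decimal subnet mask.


/25 means 25 network bits, 7 host bits
Binary: 11111111111111111111111110000000
Mask: 255.255.255.128


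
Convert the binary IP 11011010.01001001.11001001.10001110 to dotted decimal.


11011010 = 218
01001001 = 73
11001001 = 201
10001110 = 142
IP: 218.73.201.142


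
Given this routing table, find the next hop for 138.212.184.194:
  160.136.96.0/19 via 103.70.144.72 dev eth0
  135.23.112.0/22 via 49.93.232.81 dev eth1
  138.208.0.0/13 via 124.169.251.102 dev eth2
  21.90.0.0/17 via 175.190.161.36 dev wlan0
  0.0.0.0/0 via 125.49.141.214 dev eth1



Longest prefix match for 138.212.184.194:
  /19 160.136.96.0: no
  /22 135.23.112.0: no
  /13 138.208.0.0: MATCH
  /17 21.90.0.0: no
  /0 0.0.0.0: MATCH
Selected: next-hop 124.169.251.102 via eth2 (matched /13)


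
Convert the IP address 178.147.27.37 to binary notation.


178 = 10110010
147 = 10010011
27 = 00011011
37 = 00100101
Binary: 10110010.10010011.00011011.00100101


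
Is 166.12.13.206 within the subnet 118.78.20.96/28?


Subnet network: 118.78.20.96
Test IP AND mask: 166.12.13.192
No, 166.12.13.206 is not in 118.78.20.96/28


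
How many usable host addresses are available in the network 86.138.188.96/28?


Host bits = 32 - 28 = 4
Total addresses = 2^4 = 16
Usable = total - 2 (network and broadcast)
Usable hosts: 14


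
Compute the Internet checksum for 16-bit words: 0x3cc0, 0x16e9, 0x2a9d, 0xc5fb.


Sum all words (with carry folding):
+ 0x3cc0 = 0x3cc0
+ 0x16e9 = 0x53a9
+ 0x2a9d = 0x7e46
+ 0xc5fb = 0x4442
One's complement: ~0x4442
Checksum = 0xbbbd


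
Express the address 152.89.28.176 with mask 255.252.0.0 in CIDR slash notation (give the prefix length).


Binary: 11111111.11111100.00000000.00000000
Count leading 1s
Prefix: /14


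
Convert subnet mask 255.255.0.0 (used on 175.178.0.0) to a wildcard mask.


Subnet mask: 255.255.0.0
Wildcard = 255.255.255.255 - subnet mask
255 - 255 = 0
255 - 255 = 0
255 - 0 = 255
255 - 0 = 255
Wildcard: 0.0.255.255


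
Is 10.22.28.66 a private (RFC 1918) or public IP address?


RFC 1918 private ranges:
  10.0.0.0/8 (10.0.0.0 - 10.255.255.255)
  172.16.0.0/12 (172.16.0.0 - 172.31.255.255)
  192.168.0.0/16 (192.168.0.0 - 192.168.255.255)
Private (in 10.0.0.0/8)


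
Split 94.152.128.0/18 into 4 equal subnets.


New prefix = 18 + 2 = 20
Each subnet has 4096 addresses
  94.152.128.0/20
  94.152.144.0/20
  94.152.160.0/20
  94.152.176.0/20
Subnets: 94.152.128.0/20, 94.152.144.0/20, 94.152.160.0/20, 94.152.176.0/20


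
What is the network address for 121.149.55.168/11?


IP:   01111001.10010101.00110111.10101000
Mask: 11111111.11100000.00000000.00000000
AND operation:
Net:  01111001.10000000.00000000.00000000
Network: 121.128.0.0/11


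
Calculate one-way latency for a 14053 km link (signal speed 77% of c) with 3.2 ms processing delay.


Speed = 0.77 * 3e5 km/s = 231000 km/s
Propagation delay = 14053 / 231000 = 0.0608 s = 60.8355 ms
Processing delay = 3.2 ms
Total one-way latency = 64.0355 ms


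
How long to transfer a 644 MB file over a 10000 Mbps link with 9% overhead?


Effective throughput = 10000 * (1 - 9/100) = 9100 Mbps
File size in Mb = 644 * 8 = 5152 Mb
Time = 5152 / 9100
Time = 0.5662 seconds


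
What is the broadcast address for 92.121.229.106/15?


Network: 92.120.0.0/15
Host bits = 17
Set all host bits to 1:
Broadcast: 92.121.255.255


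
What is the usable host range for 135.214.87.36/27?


Network: 135.214.87.32
Broadcast: 135.214.87.63
First usable = network + 1
Last usable = broadcast - 1
Range: 135.214.87.33 to 135.214.87.62


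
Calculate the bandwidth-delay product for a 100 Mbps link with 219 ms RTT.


BDP = bandwidth * RTT
= 100 Mbps * 219 ms
= 100 * 1e6 * 219 / 1000 bits
= 21900000 bits
= 2737500 bytes
= 2673.3398 KB
BDP = 21900000 bits (2737500 bytes)


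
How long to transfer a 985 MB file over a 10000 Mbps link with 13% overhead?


Effective throughput = 10000 * (1 - 13/100) = 8700 Mbps
File size in Mb = 985 * 8 = 7880 Mb
Time = 7880 / 8700
Time = 0.9057 seconds


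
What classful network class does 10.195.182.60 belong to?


First octet: 10
Binary: 00001010
0xxxxxxx -> Class A (1-126)
Class A, default mask 255.0.0.0 (/8)


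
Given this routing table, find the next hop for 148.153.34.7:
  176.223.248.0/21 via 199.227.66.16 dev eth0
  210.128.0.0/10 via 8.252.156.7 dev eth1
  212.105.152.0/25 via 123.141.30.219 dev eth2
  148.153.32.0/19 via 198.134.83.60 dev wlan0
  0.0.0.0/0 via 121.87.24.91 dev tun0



Longest prefix match for 148.153.34.7:
  /21 176.223.248.0: no
  /10 210.128.0.0: no
  /25 212.105.152.0: no
  /19 148.153.32.0: MATCH
  /0 0.0.0.0: MATCH
Selected: next-hop 198.134.83.60 via wlan0 (matched /19)


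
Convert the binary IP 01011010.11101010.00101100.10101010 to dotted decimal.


01011010 = 90
11101010 = 234
00101100 = 44
10101010 = 170
IP: 90.234.44.170


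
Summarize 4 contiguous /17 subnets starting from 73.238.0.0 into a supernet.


Original prefix: /17
Number of subnets: 4 = 2^2
New prefix = 17 - 2 = 15
Supernet: 73.238.0.0/15


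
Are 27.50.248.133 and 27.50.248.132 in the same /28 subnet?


Mask: 255.255.255.240
27.50.248.133 AND mask = 27.50.248.128
27.50.248.132 AND mask = 27.50.248.128
Yes, same subnet (27.50.248.128)


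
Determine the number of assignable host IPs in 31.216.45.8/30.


Host bits = 32 - 30 = 2
Total addresses = 2^2 = 4
Usable = total - 2 (network and broadcast)
Usable hosts: 2


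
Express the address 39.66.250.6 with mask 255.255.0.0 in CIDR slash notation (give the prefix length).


Binary: 11111111.11111111.00000000.00000000
Count leading 1s
Prefix: /16


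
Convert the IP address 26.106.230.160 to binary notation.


26 = 00011010
106 = 01101010
230 = 11100110
160 = 10100000
Binary: 00011010.01101010.11100110.10100000


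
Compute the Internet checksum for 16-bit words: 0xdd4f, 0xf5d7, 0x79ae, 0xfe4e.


Sum all words (with carry folding):
+ 0xdd4f = 0xdd4f
+ 0xf5d7 = 0xd327
+ 0x79ae = 0x4cd6
+ 0xfe4e = 0x4b25
One's complement: ~0x4b25
Checksum = 0xb4da


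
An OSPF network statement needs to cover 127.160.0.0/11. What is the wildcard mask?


Subnet mask: 255.224.0.0
Wildcard = 255.255.255.255 - subnet mask
255 - 255 = 0
255 - 224 = 31
255 - 0 = 255
255 - 0 = 255
Wildcard: 0.31.255.255


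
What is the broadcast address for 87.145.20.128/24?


Network: 87.145.20.0/24
Host bits = 8
Set all host bits to 1:
Broadcast: 87.145.20.255


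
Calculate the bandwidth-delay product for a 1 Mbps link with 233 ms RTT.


BDP = bandwidth * RTT
= 1 Mbps * 233 ms
= 1 * 1e6 * 233 / 1000 bits
= 233000 bits
= 29125 bytes
= 28.4424 KB
BDP = 233000 bits (29125 bytes)


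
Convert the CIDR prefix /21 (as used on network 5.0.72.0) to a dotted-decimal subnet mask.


/21 means 21 network bits, 11 host bits
Binary: 11111111111111111111100000000000
Mask: 255.255.248.0


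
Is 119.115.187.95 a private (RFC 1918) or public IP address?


RFC 1918 private ranges:
  10.0.0.0/8 (10.0.0.0 - 10.255.255.255)
  172.16.0.0/12 (172.16.0.0 - 172.31.255.255)
  192.168.0.0/16 (192.168.0.0 - 192.168.255.255)
Public (not in any RFC 1918 range)


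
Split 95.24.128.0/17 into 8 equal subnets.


New prefix = 17 + 3 = 20
Each subnet has 4096 addresses
  95.24.128.0/20
  95.24.144.0/20
  95.24.160.0/20
  95.24.176.0/20
  95.24.192.0/20
  95.24.208.0/20
  95.24.224.0/20
  95.24.240.0/20
Subnets: 95.24.128.0/20, 95.24.144.0/20, 95.24.160.0/20, 95.24.176.0/20, 95.24.192.0/20, 95.24.208.0/20, 95.24.224.0/20, 95.24.240.0/20


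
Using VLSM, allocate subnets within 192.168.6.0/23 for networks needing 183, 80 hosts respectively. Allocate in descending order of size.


183 hosts -> /24 (254 usable): 192.168.6.0/24
80 hosts -> /25 (126 usable): 192.168.7.0/25
Allocation: 192.168.6.0/24 (183 hosts, 254 usable); 192.168.7.0/25 (80 hosts, 126 usable)


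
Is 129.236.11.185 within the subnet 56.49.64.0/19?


Subnet network: 56.49.64.0
Test IP AND mask: 129.236.0.0
No, 129.236.11.185 is not in 56.49.64.0/19


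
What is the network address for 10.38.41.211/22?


IP:   00001010.00100110.00101001.11010011
Mask: 11111111.11111111.11111100.00000000
AND operation:
Net:  00001010.00100110.00101000.00000000
Network: 10.38.40.0/22


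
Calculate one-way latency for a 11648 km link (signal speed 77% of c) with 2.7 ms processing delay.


Speed = 0.77 * 3e5 km/s = 231000 km/s
Propagation delay = 11648 / 231000 = 0.0504 s = 50.4242 ms
Processing delay = 2.7 ms
Total one-way latency = 53.1242 ms


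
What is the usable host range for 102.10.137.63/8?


Network: 102.0.0.0
Broadcast: 102.255.255.255
First usable = network + 1
Last usable = broadcast - 1
Range: 102.0.0.1 to 102.255.255.254


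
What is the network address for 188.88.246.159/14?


IP:   10111100.01011000.11110110.10011111
Mask: 11111111.11111100.00000000.00000000
AND operation:
Net:  10111100.01011000.00000000.00000000
Network: 188.88.0.0/14


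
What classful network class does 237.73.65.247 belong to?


First octet: 237
Binary: 11101101
1110xxxx -> Class D (224-239)
Class D (multicast), default mask N/A


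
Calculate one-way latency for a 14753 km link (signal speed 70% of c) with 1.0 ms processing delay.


Speed = 0.7 * 3e5 km/s = 210000 km/s
Propagation delay = 14753 / 210000 = 0.0703 s = 70.2524 ms
Processing delay = 1.0 ms
Total one-way latency = 71.2524 ms


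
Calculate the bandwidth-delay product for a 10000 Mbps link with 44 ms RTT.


BDP = bandwidth * RTT
= 10000 Mbps * 44 ms
= 10000 * 1e6 * 44 / 1000 bits
= 440000000 bits
= 55000000 bytes
= 53710.9375 KB
BDP = 440000000 bits (55000000 bytes)


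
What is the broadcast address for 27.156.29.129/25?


Network: 27.156.29.128/25
Host bits = 7
Set all host bits to 1:
Broadcast: 27.156.29.255


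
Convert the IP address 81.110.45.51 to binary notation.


81 = 01010001
110 = 01101110
45 = 00101101
51 = 00110011
Binary: 01010001.01101110.00101101.00110011


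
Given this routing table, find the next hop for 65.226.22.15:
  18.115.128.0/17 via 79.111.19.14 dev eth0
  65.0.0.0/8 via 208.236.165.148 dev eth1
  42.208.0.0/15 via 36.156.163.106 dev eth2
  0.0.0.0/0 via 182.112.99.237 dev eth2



Longest prefix match for 65.226.22.15:
  /17 18.115.128.0: no
  /8 65.0.0.0: MATCH
  /15 42.208.0.0: no
  /0 0.0.0.0: MATCH
Selected: next-hop 208.236.165.148 via eth1 (matched /8)


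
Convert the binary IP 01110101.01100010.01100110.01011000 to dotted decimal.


01110101 = 117
01100010 = 98
01100110 = 102
01011000 = 88
IP: 117.98.102.88


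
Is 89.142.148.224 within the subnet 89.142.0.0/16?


Subnet network: 89.142.0.0
Test IP AND mask: 89.142.0.0
Yes, 89.142.148.224 is in 89.142.0.0/16


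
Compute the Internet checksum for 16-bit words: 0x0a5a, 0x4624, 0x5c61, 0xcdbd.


Sum all words (with carry folding):
+ 0x0a5a = 0x0a5a
+ 0x4624 = 0x507e
+ 0x5c61 = 0xacdf
+ 0xcdbd = 0x7a9d
One's complement: ~0x7a9d
Checksum = 0x8562


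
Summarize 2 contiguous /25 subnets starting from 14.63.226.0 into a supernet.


Original prefix: /25
Number of subnets: 2 = 2^1
New prefix = 25 - 1 = 24
Supernet: 14.63.226.0/24


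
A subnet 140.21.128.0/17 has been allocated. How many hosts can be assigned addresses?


Host bits = 32 - 17 = 15
Total addresses = 2^15 = 32768
Usable = total - 2 (network and broadcast)
Usable hosts: 32766


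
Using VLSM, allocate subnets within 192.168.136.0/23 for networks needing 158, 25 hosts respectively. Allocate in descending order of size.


158 hosts -> /24 (254 usable): 192.168.136.0/24
25 hosts -> /27 (30 usable): 192.168.137.0/27
Allocation: 192.168.136.0/24 (158 hosts, 254 usable); 192.168.137.0/27 (25 hosts, 30 usable)


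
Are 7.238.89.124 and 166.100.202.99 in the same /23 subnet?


Mask: 255.255.254.0
7.238.89.124 AND mask = 7.238.88.0
166.100.202.99 AND mask = 166.100.202.0
No, different subnets (7.238.88.0 vs 166.100.202.0)


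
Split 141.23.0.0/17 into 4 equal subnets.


New prefix = 17 + 2 = 19
Each subnet has 8192 addresses
  141.23.0.0/19
  141.23.32.0/19
  141.23.64.0/19
  141.23.96.0/19
Subnets: 141.23.0.0/19, 141.23.32.0/19, 141.23.64.0/19, 141.23.96.0/19


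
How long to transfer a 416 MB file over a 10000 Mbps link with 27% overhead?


Effective throughput = 10000 * (1 - 27/100) = 7300 Mbps
File size in Mb = 416 * 8 = 3328 Mb
Time = 3328 / 7300
Time = 0.4559 seconds


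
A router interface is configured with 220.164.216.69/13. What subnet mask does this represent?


/13 means 13 network bits, 19 host bits
Binary: 11111111111110000000000000000000
Mask: 255.248.0.0


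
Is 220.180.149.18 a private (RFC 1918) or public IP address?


RFC 1918 private ranges:
  10.0.0.0/8 (10.0.0.0 - 10.255.255.255)
  172.16.0.0/12 (172.16.0.0 - 172.31.255.255)
  192.168.0.0/16 (192.168.0.0 - 192.168.255.255)
Public (not in any RFC 1918 range)


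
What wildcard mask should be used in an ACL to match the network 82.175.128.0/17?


Subnet mask: 255.255.128.0
Wildcard = 255.255.255.255 - subnet mask
255 - 255 = 0
255 - 255 = 0
255 - 128 = 127
255 - 0 = 255
Wildcard: 0.0.127.255


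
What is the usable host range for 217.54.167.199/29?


Network: 217.54.167.192
Broadcast: 217.54.167.199
First usable = network + 1
Last usable = broadcast - 1
Range: 217.54.167.193 to 217.54.167.198


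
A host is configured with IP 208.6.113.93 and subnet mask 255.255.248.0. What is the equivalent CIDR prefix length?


Binary: 11111111.11111111.11111000.00000000
Count leading 1s
Prefix: /21


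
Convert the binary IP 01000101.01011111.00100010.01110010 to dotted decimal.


01000101 = 69
01011111 = 95
00100010 = 34
01110010 = 114
IP: 69.95.34.114


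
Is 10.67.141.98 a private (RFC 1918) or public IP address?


RFC 1918 private ranges:
  10.0.0.0/8 (10.0.0.0 - 10.255.255.255)
  172.16.0.0/12 (172.16.0.0 - 172.31.255.255)
  192.168.0.0/16 (192.168.0.0 - 192.168.255.255)
Private (in 10.0.0.0/8)


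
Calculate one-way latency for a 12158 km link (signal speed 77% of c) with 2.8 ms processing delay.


Speed = 0.77 * 3e5 km/s = 231000 km/s
Propagation delay = 12158 / 231000 = 0.0526 s = 52.632 ms
Processing delay = 2.8 ms
Total one-way latency = 55.432 ms


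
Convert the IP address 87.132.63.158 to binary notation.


87 = 01010111
132 = 10000100
63 = 00111111
158 = 10011110
Binary: 01010111.10000100.00111111.10011110


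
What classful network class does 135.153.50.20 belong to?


First octet: 135
Binary: 10000111
10xxxxxx -> Class B (128-191)
Class B, default mask 255.255.0.0 (/16)


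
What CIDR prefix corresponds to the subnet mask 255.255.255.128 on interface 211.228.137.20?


Binary: 11111111.11111111.11111111.10000000
Count leading 1s
Prefix: /25


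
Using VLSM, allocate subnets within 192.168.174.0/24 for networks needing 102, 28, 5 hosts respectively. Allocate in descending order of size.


102 hosts -> /25 (126 usable): 192.168.174.0/25
28 hosts -> /27 (30 usable): 192.168.174.128/27
5 hosts -> /29 (6 usable): 192.168.174.160/29
Allocation: 192.168.174.0/25 (102 hosts, 126 usable); 192.168.174.128/27 (28 hosts, 30 usable); 192.168.174.160/29 (5 hosts, 6 usable)


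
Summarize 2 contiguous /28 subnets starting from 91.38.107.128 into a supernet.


Original prefix: /28
Number of subnets: 2 = 2^1
New prefix = 28 - 1 = 27
Supernet: 91.38.107.128/27


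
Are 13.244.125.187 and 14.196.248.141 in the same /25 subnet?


Mask: 255.255.255.128
13.244.125.187 AND mask = 13.244.125.128
14.196.248.141 AND mask = 14.196.248.128
No, different subnets (13.244.125.128 vs 14.196.248.128)


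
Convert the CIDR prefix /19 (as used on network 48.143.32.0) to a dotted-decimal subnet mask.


/19 means 19 network bits, 13 host bits
Binary: 11111111111111111110000000000000
Mask: 255.255.224.0


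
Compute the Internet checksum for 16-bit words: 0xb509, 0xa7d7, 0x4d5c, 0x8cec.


Sum all words (with carry folding):
+ 0xb509 = 0xb509
+ 0xa7d7 = 0x5ce1
+ 0x4d5c = 0xaa3d
+ 0x8cec = 0x372a
One's complement: ~0x372a
Checksum = 0xc8d5


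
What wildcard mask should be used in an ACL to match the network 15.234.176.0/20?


Subnet mask: 255.255.240.0
Wildcard = 255.255.255.255 - subnet mask
255 - 255 = 0
255 - 255 = 0
255 - 240 = 15
255 - 0 = 255
Wildcard: 0.0.15.255


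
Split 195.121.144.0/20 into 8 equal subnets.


New prefix = 20 + 3 = 23
Each subnet has 512 addresses
  195.121.144.0/23
  195.121.146.0/23
  195.121.148.0/23
  195.121.150.0/23
  195.121.152.0/23
  195.121.154.0/23
  195.121.156.0/23
  195.121.158.0/23
Subnets: 195.121.144.0/23, 195.121.146.0/23, 195.121.148.0/23, 195.121.150.0/23, 195.121.152.0/23, 195.121.154.0/23, 195.121.156.0/23, 195.121.158.0/23


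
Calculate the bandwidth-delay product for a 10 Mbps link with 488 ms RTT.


BDP = bandwidth * RTT
= 10 Mbps * 488 ms
= 10 * 1e6 * 488 / 1000 bits
= 4880000 bits
= 610000 bytes
= 595.7031 KB
BDP = 4880000 bits (610000 bytes)


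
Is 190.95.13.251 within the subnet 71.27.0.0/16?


Subnet network: 71.27.0.0
Test IP AND mask: 190.95.0.0
No, 190.95.13.251 is not in 71.27.0.0/16


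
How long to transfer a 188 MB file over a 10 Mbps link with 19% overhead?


Effective throughput = 10 * (1 - 19/100) = 8.1 Mbps
File size in Mb = 188 * 8 = 1504 Mb
Time = 1504 / 8.1
Time = 185.679 seconds


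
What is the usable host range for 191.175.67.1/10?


Network: 191.128.0.0
Broadcast: 191.191.255.255
First usable = network + 1
Last usable = broadcast - 1
Range: 191.128.0.1 to 191.191.255.254


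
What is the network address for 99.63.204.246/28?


IP:   01100011.00111111.11001100.11110110
Mask: 11111111.11111111.11111111.11110000
AND operation:
Net:  01100011.00111111.11001100.11110000
Network: 99.63.204.240/28


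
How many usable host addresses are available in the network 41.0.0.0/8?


Host bits = 32 - 8 = 24
Total addresses = 2^24 = 16777216
Usable = total - 2 (network and broadcast)
Usable hosts: 16777214


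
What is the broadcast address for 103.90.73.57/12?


Network: 103.80.0.0/12
Host bits = 20
Set all host bits to 1:
Broadcast: 103.95.255.255


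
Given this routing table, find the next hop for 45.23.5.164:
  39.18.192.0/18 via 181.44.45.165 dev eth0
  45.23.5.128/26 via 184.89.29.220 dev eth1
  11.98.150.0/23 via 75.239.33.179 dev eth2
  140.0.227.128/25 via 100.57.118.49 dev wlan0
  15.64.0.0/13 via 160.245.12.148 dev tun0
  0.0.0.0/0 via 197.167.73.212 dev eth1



Longest prefix match for 45.23.5.164:
  /18 39.18.192.0: no
  /26 45.23.5.128: MATCH
  /23 11.98.150.0: no
  /25 140.0.227.128: no
  /13 15.64.0.0: no
  /0 0.0.0.0: MATCH
Selected: next-hop 184.89.29.220 via eth1 (matched /26)


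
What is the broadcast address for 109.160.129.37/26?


Network: 109.160.129.0/26
Host bits = 6
Set all host bits to 1:
Broadcast: 109.160.129.63


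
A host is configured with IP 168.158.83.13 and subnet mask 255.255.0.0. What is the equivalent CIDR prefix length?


Binary: 11111111.11111111.00000000.00000000
Count leading 1s
Prefix: /16


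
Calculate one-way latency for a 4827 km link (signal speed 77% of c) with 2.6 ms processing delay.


Speed = 0.77 * 3e5 km/s = 231000 km/s
Propagation delay = 4827 / 231000 = 0.0209 s = 20.8961 ms
Processing delay = 2.6 ms
Total one-way latency = 23.4961 ms


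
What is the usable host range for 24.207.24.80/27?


Network: 24.207.24.64
Broadcast: 24.207.24.95
First usable = network + 1
Last usable = broadcast - 1
Range: 24.207.24.65 to 24.207.24.94


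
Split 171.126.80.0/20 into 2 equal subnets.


New prefix = 20 + 1 = 21
Each subnet has 2048 addresses
  171.126.80.0/21
  171.126.88.0/21
Subnets: 171.126.80.0/21, 171.126.88.0/21


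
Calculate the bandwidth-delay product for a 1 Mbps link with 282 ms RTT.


BDP = bandwidth * RTT
= 1 Mbps * 282 ms
= 1 * 1e6 * 282 / 1000 bits
= 282000 bits
= 35250 bytes
= 34.4238 KB
BDP = 282000 bits (35250 bytes)


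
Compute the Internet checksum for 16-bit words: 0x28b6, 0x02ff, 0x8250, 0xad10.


Sum all words (with carry folding):
+ 0x28b6 = 0x28b6
+ 0x02ff = 0x2bb5
+ 0x8250 = 0xae05
+ 0xad10 = 0x5b16
One's complement: ~0x5b16
Checksum = 0xa4e9


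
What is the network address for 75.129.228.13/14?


IP:   01001011.10000001.11100100.00001101
Mask: 11111111.11111100.00000000.00000000
AND operation:
Net:  01001011.10000000.00000000.00000000
Network: 75.128.0.0/14


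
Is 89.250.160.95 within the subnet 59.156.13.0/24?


Subnet network: 59.156.13.0
Test IP AND mask: 89.250.160.0
No, 89.250.160.95 is not in 59.156.13.0/24


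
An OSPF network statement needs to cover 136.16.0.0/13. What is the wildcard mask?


Subnet mask: 255.248.0.0
Wildcard = 255.255.255.255 - subnet mask
255 - 255 = 0
255 - 248 = 7
255 - 0 = 255
255 - 0 = 255
Wildcard: 0.7.255.255


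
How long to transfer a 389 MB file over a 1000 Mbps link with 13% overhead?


Effective throughput = 1000 * (1 - 13/100) = 870 Mbps
File size in Mb = 389 * 8 = 3112 Mb
Time = 3112 / 870
Time = 3.577 seconds


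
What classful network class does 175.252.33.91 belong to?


First octet: 175
Binary: 10101111
10xxxxxx -> Class B (128-191)
Class B, default mask 255.255.0.0 (/16)


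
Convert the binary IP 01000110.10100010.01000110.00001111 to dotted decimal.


01000110 = 70
10100010 = 162
01000110 = 70
00001111 = 15
IP: 70.162.70.15


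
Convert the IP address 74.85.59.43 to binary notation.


74 = 01001010
85 = 01010101
59 = 00111011
43 = 00101011
Binary: 01001010.01010101.00111011.00101011


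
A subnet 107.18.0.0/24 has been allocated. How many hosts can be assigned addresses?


Host bits = 32 - 24 = 8
Total addresses = 2^8 = 256
Usable = total - 2 (network and broadcast)
Usable hosts: 254


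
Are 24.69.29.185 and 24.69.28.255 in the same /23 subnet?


Mask: 255.255.254.0
24.69.29.185 AND mask = 24.69.28.0
24.69.28.255 AND mask = 24.69.28.0
Yes, same subnet (24.69.28.0)


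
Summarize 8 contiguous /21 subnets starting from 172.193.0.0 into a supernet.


Original prefix: /21
Number of subnets: 8 = 2^3
New prefix = 21 - 3 = 18
Supernet: 172.193.0.0/18


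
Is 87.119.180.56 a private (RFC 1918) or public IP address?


RFC 1918 private ranges:
  10.0.0.0/8 (10.0.0.0 - 10.255.255.255)
  172.16.0.0/12 (172.16.0.0 - 172.31.255.255)
  192.168.0.0/16 (192.168.0.0 - 192.168.255.255)
Public (not in any RFC 1918 range)


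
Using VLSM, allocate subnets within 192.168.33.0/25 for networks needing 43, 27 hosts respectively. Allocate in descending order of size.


43 hosts -> /26 (62 usable): 192.168.33.0/26
27 hosts -> /27 (30 usable): 192.168.33.64/27
Allocation: 192.168.33.0/26 (43 hosts, 62 usable); 192.168.33.64/27 (27 hosts, 30 usable)


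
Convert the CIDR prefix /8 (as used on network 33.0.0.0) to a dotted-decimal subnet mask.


/8 means 8 network bits, 24 host bits
Binary: 11111111000000000000000000000000
Mask: 255.0.0.0


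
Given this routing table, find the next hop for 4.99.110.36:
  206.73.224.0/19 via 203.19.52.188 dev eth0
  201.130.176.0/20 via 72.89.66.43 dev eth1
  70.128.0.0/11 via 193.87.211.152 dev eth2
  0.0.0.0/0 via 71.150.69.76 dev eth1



Longest prefix match for 4.99.110.36:
  /19 206.73.224.0: no
  /20 201.130.176.0: no
  /11 70.128.0.0: no
  /0 0.0.0.0: MATCH
Selected: next-hop 71.150.69.76 via eth1 (matched /0)


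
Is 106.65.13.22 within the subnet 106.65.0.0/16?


Subnet network: 106.65.0.0
Test IP AND mask: 106.65.0.0
Yes, 106.65.13.22 is in 106.65.0.0/16


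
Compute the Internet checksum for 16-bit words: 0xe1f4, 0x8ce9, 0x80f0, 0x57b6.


Sum all words (with carry folding):
+ 0xe1f4 = 0xe1f4
+ 0x8ce9 = 0x6ede
+ 0x80f0 = 0xefce
+ 0x57b6 = 0x4785
One's complement: ~0x4785
Checksum = 0xb87a


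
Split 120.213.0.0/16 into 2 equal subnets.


New prefix = 16 + 1 = 17
Each subnet has 32768 addresses
  120.213.0.0/17
  120.213.128.0/17
Subnets: 120.213.0.0/17, 120.213.128.0/17


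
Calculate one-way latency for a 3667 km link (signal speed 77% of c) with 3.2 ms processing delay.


Speed = 0.77 * 3e5 km/s = 231000 km/s
Propagation delay = 3667 / 231000 = 0.0159 s = 15.8745 ms
Processing delay = 3.2 ms
Total one-way latency = 19.0745 ms


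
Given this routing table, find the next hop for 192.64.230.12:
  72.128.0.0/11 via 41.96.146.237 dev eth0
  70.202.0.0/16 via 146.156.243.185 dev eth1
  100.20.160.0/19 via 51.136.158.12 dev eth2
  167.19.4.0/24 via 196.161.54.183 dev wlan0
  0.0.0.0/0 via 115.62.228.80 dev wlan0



Longest prefix match for 192.64.230.12:
  /11 72.128.0.0: no
  /16 70.202.0.0: no
  /19 100.20.160.0: no
  /24 167.19.4.0: no
  /0 0.0.0.0: MATCH
Selected: next-hop 115.62.228.80 via wlan0 (matched /0)


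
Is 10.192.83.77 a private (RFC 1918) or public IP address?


RFC 1918 private ranges:
  10.0.0.0/8 (10.0.0.0 - 10.255.255.255)
  172.16.0.0/12 (172.16.0.0 - 172.31.255.255)
  192.168.0.0/16 (192.168.0.0 - 192.168.255.255)
Private (in 10.0.0.0/8)


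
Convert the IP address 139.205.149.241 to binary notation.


139 = 10001011
205 = 11001101
149 = 10010101
241 = 11110001
Binary: 10001011.11001101.10010101.11110001


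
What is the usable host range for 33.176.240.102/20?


Network: 33.176.240.0
Broadcast: 33.176.255.255
First usable = network + 1
Last usable = broadcast - 1
Range: 33.176.240.1 to 33.176.255.254


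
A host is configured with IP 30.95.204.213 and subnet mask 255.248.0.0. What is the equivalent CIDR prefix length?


Binary: 11111111.11111000.00000000.00000000
Count leading 1s
Prefix: /13


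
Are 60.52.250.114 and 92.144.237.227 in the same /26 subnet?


Mask: 255.255.255.192
60.52.250.114 AND mask = 60.52.250.64
92.144.237.227 AND mask = 92.144.237.192
No, different subnets (60.52.250.64 vs 92.144.237.192)


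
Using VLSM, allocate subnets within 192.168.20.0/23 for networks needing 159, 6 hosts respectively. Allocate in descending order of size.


159 hosts -> /24 (254 usable): 192.168.20.0/24
6 hosts -> /29 (6 usable): 192.168.21.0/29
Allocation: 192.168.20.0/24 (159 hosts, 254 usable); 192.168.21.0/29 (6 hosts, 6 usable)


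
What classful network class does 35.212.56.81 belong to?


First octet: 35
Binary: 00100011
0xxxxxxx -> Class A (1-126)
Class A, default mask 255.0.0.0 (/8)


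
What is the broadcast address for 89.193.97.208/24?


Network: 89.193.97.0/24
Host bits = 8
Set all host bits to 1:
Broadcast: 89.193.97.255


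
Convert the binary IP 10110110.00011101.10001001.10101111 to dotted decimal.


10110110 = 182
00011101 = 29
10001001 = 137
10101111 = 175
IP: 182.29.137.175


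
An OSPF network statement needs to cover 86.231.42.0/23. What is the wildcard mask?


Subnet mask: 255.255.254.0
Wildcard = 255.255.255.255 - subnet mask
255 - 255 = 0
255 - 255 = 0
255 - 254 = 1
255 - 0 = 255
Wildcard: 0.0.1.255


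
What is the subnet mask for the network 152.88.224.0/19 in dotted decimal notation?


/19 means 19 network bits, 13 host bits
Binary: 11111111111111111110000000000000
Mask: 255.255.224.0


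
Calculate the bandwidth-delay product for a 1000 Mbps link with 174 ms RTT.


BDP = bandwidth * RTT
= 1000 Mbps * 174 ms
= 1000 * 1e6 * 174 / 1000 bits
= 174000000 bits
= 21750000 bytes
= 21240.2344 KB
BDP = 174000000 bits (21750000 bytes)


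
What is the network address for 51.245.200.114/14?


IP:   00110011.11110101.11001000.01110010
Mask: 11111111.11111100.00000000.00000000
AND operation:
Net:  00110011.11110100.00000000.00000000
Network: 51.244.0.0/14


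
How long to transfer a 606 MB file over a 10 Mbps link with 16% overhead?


Effective throughput = 10 * (1 - 16/100) = 8.4 Mbps
File size in Mb = 606 * 8 = 4848 Mb
Time = 4848 / 8.4
Time = 577.1429 seconds


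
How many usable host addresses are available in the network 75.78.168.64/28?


Host bits = 32 - 28 = 4
Total addresses = 2^4 = 16
Usable = total - 2 (network and broadcast)
Usable hosts: 14


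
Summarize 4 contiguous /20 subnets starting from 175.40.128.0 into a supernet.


Original prefix: /20
Number of subnets: 4 = 2^2
New prefix = 20 - 2 = 18
Supernet: 175.40.128.0/18


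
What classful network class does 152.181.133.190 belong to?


First octet: 152
Binary: 10011000
10xxxxxx -> Class B (128-191)
Class B, default mask 255.255.0.0 (/16)


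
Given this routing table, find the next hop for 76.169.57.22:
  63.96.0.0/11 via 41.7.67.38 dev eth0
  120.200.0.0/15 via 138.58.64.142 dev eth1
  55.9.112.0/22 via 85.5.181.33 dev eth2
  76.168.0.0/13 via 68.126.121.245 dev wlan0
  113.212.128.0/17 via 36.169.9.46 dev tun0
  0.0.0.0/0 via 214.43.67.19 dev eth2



Longest prefix match for 76.169.57.22:
  /11 63.96.0.0: no
  /15 120.200.0.0: no
  /22 55.9.112.0: no
  /13 76.168.0.0: MATCH
  /17 113.212.128.0: no
  /0 0.0.0.0: MATCH
Selected: next-hop 68.126.121.245 via wlan0 (matched /13)
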